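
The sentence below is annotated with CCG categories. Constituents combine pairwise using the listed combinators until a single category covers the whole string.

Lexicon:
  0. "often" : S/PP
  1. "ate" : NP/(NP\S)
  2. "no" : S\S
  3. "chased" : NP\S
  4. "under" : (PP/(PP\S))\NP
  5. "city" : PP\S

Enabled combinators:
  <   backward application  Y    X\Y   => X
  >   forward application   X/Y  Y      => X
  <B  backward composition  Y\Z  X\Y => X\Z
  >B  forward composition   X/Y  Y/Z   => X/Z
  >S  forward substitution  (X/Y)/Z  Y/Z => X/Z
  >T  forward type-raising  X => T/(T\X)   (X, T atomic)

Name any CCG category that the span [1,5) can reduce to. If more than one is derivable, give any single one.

PP/(PP\S)

[0,6] S   >
  [0,1] "often" : S/PP
  [1,6] PP   >
    [1,5] PP/(PP\S)   <
      [1,4] NP   >
        [1,2] "ate" : NP/(NP\S)
        [2,4] NP\S   <B
          [2,3] "no" : S\S
          [3,4] "chased" : NP\S
      [4,5] "under" : (PP/(PP\S))\NP
    [5,6] "city" : PP\S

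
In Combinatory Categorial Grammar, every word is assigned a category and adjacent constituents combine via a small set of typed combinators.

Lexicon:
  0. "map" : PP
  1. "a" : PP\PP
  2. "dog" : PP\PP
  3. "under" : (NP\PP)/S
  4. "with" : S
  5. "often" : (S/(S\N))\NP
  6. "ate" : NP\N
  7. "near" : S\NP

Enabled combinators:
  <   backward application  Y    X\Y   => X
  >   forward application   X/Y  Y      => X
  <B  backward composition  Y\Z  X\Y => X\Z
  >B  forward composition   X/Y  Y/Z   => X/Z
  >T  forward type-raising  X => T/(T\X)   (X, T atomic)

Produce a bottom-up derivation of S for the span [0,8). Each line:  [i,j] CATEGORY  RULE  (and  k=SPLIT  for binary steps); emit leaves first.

[0,8] S   >
  [0,6] S/(S\N)   <
    [0,5] NP   >
      [0,1] NP/(NP\PP)   >T
        [0,1] "map" : PP
      [1,5] NP\PP   <B
        [1,3] PP\PP   <B
          [1,2] "a" : PP\PP
          [2,3] "dog" : PP\PP
        [3,5] NP\PP   >
          [3,4] "under" : (NP\PP)/S
          [4,5] "with" : S
    [5,6] "often" : (S/(S\N))\NP
  [6,8] S\N   <B
    [6,7] "ate" : NP\N
    [7,8] "near" : S\NP

[0,1] PP  lex  "map"
[0,1] NP/(NP\PP)  >T
[1,2] PP\PP  lex  "a"
[2,3] PP\PP  lex  "dog"
[1,3] PP\PP  <B  k=2
[3,4] (NP\PP)/S  lex  "under"
[4,5] S  lex  "with"
[3,5] NP\PP  >  k=4
[1,5] NP\PP  <B  k=3
[0,5] NP  >  k=1
[5,6] (S/(S\N))\NP  lex  "often"
[0,6] S/(S\N)  <  k=5
[6,7] NP\N  lex  "ate"
[7,8] S\NP  lex  "near"
[6,8] S\N  <B  k=7
[0,8] S  >  k=6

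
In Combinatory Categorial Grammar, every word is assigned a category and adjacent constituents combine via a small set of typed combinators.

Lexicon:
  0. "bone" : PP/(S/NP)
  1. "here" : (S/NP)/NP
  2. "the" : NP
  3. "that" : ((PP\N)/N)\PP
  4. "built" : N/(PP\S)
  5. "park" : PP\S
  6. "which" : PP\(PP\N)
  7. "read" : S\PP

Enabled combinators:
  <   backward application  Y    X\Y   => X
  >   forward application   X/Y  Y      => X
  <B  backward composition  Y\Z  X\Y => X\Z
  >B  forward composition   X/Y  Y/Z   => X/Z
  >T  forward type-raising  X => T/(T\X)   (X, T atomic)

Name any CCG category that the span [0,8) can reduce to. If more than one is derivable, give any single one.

[0,8] S   <
  [0,7] PP   <
    [0,6] PP\N   >
      [0,4] (PP\N)/N   <
        [0,3] PP   >
          [0,1] "bone" : PP/(S/NP)
          [1,3] S/NP   >
            [1,2] "here" : (S/NP)/NP
            [2,3] "the" : NP
        [3,4] "that" : ((PP\N)/N)\PP
      [4,6] N   >
        [4,5] "built" : N/(PP\S)
        [5,6] "park" : PP\S
    [6,7] "which" : PP\(PP\N)
  [7,8] "read" : S\PP

S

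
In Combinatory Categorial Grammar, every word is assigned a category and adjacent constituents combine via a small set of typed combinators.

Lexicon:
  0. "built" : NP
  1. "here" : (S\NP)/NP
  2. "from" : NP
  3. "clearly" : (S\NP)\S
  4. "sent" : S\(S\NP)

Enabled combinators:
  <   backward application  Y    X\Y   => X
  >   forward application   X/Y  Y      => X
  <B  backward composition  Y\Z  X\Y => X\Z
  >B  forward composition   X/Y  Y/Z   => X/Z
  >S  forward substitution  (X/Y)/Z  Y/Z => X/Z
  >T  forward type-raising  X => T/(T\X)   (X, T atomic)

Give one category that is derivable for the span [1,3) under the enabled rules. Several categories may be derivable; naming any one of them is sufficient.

[0,5] S   <
  [0,4] S\NP   <
    [0,3] S   <
      [0,1] "built" : NP
      [1,3] S\NP   >
        [1,2] "here" : (S\NP)/NP
        [2,3] "from" : NP
    [3,4] "clearly" : (S\NP)\S
  [4,5] "sent" : S\(S\NP)

S\NP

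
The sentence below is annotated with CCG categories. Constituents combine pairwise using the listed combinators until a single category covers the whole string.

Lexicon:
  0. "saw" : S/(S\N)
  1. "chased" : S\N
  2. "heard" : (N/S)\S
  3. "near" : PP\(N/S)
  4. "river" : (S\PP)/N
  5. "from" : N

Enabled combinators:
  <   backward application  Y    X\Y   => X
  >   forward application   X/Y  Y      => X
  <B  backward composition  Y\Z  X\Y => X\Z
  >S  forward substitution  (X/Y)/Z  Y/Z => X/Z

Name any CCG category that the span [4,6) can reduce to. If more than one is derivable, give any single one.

[0,6] S   <
  [0,4] PP   <
    [0,2] S   >
      [0,1] "saw" : S/(S\N)
      [1,2] "chased" : S\N
    [2,4] PP\S   <B
      [2,3] "heard" : (N/S)\S
      [3,4] "near" : PP\(N/S)
  [4,6] S\PP   >
    [4,5] "river" : (S\PP)/N
    [5,6] "from" : N

S\PP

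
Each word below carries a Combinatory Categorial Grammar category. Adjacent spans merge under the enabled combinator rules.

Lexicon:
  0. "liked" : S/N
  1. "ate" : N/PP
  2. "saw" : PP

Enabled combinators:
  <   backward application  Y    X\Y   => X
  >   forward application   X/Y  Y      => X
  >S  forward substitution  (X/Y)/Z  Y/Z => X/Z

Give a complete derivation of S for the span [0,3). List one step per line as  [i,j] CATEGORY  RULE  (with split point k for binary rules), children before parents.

[0,3] S   >
  [0,1] "liked" : S/N
  [1,3] N   >
    [1,2] "ate" : N/PP
    [2,3] "saw" : PP

[0,1] S/N  lex  "liked"
[1,2] N/PP  lex  "ate"
[2,3] PP  lex  "saw"
[1,3] N  >  k=2
[0,3] S  >  k=1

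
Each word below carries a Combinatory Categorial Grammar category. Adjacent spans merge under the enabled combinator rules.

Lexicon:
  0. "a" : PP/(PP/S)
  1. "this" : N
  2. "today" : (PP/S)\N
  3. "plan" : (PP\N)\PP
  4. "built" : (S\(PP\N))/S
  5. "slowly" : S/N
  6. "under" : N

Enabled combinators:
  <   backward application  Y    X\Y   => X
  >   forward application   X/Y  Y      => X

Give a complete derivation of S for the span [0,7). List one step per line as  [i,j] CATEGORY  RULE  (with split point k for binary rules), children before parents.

[0,7] S   <
  [0,4] PP\N   <
    [0,3] PP   >
      [0,1] "a" : PP/(PP/S)
      [1,3] PP/S   <
        [1,2] "this" : N
        [2,3] "today" : (PP/S)\N
    [3,4] "plan" : (PP\N)\PP
  [4,7] S\(PP\N)   >
    [4,5] "built" : (S\(PP\N))/S
    [5,7] S   >
      [5,6] "slowly" : S/N
      [6,7] "under" : N

[0,1] PP/(PP/S)  lex  "a"
[1,2] N  lex  "this"
[2,3] (PP/S)\N  lex  "today"
[1,3] PP/S  <  k=2
[0,3] PP  >  k=1
[3,4] (PP\N)\PP  lex  "plan"
[0,4] PP\N  <  k=3
[4,5] (S\(PP\N))/S  lex  "built"
[5,6] S/N  lex  "slowly"
[6,7] N  lex  "under"
[5,7] S  >  k=6
[4,7] S\(PP\N)  >  k=5
[0,7] S  <  k=4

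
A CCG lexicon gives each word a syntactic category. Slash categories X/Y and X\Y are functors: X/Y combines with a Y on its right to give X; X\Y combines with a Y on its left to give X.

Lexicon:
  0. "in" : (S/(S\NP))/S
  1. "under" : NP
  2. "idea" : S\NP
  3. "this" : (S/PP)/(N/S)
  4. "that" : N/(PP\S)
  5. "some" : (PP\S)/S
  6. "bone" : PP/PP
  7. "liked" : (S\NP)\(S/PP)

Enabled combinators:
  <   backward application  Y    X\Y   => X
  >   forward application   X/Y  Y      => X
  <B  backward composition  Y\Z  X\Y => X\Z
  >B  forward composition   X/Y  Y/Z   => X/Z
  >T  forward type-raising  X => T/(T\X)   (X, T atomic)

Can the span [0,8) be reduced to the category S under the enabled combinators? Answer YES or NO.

[0,8] S   >
  [0,3] S/(S\NP)   >
    [0,1] "in" : (S/(S\NP))/S
    [1,3] S   <
      [1,2] "under" : NP
      [2,3] "idea" : S\NP
  [3,8] S\NP   <
    [3,7] S/PP   >B
      [3,6] S/PP   >
        [3,4] "this" : (S/PP)/(N/S)
        [4,6] N/S   >B
          [4,5] "that" : N/(PP\S)
          [5,6] "some" : (PP\S)/S
      [6,7] "bone" : PP/PP
    [7,8] "liked" : (S\NP)\(S/PP)

YES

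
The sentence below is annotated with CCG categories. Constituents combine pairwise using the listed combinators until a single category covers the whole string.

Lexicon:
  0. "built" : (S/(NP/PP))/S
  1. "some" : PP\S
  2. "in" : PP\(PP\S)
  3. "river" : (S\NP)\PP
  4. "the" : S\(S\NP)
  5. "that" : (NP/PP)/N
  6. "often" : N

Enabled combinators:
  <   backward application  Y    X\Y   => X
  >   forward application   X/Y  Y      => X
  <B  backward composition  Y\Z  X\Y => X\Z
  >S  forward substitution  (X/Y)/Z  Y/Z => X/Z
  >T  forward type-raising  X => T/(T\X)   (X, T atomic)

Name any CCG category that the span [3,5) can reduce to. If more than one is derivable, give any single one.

[0,7] S   >
  [0,5] S/(NP/PP)   >
    [0,1] "built" : (S/(NP/PP))/S
    [1,5] S   <
      [1,3] PP   <
        [1,2] "some" : PP\S
        [2,3] "in" : PP\(PP\S)
      [3,5] S\PP   <B
        [3,4] "river" : (S\NP)\PP
        [4,5] "the" : S\(S\NP)
  [5,7] NP/PP   >
    [5,6] "that" : (NP/PP)/N
    [6,7] "often" : N

S\PP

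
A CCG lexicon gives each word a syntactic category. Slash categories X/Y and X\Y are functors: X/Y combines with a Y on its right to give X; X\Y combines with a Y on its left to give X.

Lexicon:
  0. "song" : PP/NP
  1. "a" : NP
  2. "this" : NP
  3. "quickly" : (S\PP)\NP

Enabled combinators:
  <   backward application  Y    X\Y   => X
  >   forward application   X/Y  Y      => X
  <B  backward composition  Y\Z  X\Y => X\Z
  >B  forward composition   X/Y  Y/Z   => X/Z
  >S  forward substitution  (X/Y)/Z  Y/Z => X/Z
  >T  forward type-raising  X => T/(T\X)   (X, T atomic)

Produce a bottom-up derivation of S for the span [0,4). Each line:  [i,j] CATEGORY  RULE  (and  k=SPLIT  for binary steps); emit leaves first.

[0,1] PP/NP  lex  "song"
[1,2] NP  lex  "a"
[0,2] PP  >  k=1
[2,3] NP  lex  "this"
[3,4] (S\PP)\NP  lex  "quickly"
[2,4] S\PP  <  k=3
[0,4] S  <  k=2

[0,4] S   <
  [0,2] PP   >
    [0,1] "song" : PP/NP
    [1,2] "a" : NP
  [2,4] S\PP   <
    [2,3] "this" : NP
    [3,4] "quickly" : (S\PP)\NP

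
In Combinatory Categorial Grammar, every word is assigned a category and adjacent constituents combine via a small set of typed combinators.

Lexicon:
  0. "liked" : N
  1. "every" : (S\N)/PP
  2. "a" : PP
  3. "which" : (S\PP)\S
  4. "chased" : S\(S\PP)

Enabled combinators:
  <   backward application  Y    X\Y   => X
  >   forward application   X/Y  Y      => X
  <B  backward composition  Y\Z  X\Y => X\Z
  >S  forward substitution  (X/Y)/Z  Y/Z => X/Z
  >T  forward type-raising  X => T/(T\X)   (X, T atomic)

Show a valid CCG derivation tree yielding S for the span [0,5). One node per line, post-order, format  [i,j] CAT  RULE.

[0,1] N  lex  "liked"
[0,1] S/(S\N)  >T
[1,2] (S\N)/PP  lex  "every"
[2,3] PP  lex  "a"
[1,3] S\N  >  k=2
[0,3] S  >  k=1
[3,4] (S\PP)\S  lex  "which"
[0,4] S\PP  <  k=3
[4,5] S\(S\PP)  lex  "chased"
[0,5] S  <  k=4

[0,5] S   <
  [0,4] S\PP   <
    [0,3] S   >
      [0,1] S/(S\N)   >T
        [0,1] "liked" : N
      [1,3] S\N   >
        [1,2] "every" : (S\N)/PP
        [2,3] "a" : PP
    [3,4] "which" : (S\PP)\S
  [4,5] "chased" : S\(S\PP)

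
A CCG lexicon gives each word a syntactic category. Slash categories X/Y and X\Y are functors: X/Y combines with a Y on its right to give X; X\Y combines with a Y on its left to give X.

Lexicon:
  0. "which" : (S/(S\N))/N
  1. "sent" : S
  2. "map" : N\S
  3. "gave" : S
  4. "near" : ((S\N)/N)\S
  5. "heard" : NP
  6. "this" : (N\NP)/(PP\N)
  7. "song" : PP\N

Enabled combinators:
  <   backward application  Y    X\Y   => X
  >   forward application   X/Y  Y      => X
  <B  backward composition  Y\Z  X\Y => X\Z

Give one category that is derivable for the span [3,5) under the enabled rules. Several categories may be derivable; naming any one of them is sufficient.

[0,8] S   >
  [0,3] S/(S\N)   >
    [0,1] "which" : (S/(S\N))/N
    [1,3] N   <
      [1,2] "sent" : S
      [2,3] "map" : N\S
  [3,8] S\N   >
    [3,5] (S\N)/N   <
      [3,4] "gave" : S
      [4,5] "near" : ((S\N)/N)\S
    [5,8] N   <
      [5,6] "heard" : NP
      [6,8] N\NP   >
        [6,7] "this" : (N\NP)/(PP\N)
        [7,8] "song" : PP\N

(S\N)/N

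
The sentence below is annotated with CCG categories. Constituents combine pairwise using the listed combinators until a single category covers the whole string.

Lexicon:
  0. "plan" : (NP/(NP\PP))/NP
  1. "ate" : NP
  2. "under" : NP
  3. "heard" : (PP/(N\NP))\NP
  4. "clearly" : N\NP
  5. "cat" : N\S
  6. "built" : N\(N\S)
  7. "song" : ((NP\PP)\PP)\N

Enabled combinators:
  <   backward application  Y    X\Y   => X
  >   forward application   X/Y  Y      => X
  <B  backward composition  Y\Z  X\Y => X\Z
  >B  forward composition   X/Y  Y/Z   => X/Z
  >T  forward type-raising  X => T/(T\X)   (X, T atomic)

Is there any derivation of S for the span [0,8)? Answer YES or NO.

NO

(NP/(NP\PP))/NP NP NP (PP/(N\NP))\NP N\NP N\S N\(N\S) ((NP\PP)\PP)\N
CKY chart[0,8] = {N/(N\NP), NP, NP/(NP\NP), PP/(PP\NP), S/(S\NP)}; S ∉ chart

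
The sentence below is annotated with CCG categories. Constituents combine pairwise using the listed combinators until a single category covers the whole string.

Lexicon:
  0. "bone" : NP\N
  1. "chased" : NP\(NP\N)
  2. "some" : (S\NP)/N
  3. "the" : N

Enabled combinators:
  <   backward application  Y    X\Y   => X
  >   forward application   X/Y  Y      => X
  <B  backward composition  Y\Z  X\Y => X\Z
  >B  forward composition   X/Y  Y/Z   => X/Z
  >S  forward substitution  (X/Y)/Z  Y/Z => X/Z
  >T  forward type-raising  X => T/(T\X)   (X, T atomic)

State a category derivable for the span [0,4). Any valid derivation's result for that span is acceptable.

[0,4] S   <
  [0,2] NP   <
    [0,1] "bone" : NP\N
    [1,2] "chased" : NP\(NP\N)
  [2,4] S\NP   >
    [2,3] "some" : (S\NP)/N
    [3,4] "the" : N

S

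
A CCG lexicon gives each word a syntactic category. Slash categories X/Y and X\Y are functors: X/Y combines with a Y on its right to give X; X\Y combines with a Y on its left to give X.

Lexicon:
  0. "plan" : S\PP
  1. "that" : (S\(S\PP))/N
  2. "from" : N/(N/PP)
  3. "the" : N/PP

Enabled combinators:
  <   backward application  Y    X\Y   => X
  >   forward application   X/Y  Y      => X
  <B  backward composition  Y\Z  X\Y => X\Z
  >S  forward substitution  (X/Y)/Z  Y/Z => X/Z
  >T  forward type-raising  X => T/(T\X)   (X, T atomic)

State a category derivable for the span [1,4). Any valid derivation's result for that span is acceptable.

S\(S\PP)

[0,4] S   <
  [0,1] "plan" : S\PP
  [1,4] S\(S\PP)   >
    [1,2] "that" : (S\(S\PP))/N
    [2,4] N   >
      [2,3] "from" : N/(N/PP)
      [3,4] "the" : N/PP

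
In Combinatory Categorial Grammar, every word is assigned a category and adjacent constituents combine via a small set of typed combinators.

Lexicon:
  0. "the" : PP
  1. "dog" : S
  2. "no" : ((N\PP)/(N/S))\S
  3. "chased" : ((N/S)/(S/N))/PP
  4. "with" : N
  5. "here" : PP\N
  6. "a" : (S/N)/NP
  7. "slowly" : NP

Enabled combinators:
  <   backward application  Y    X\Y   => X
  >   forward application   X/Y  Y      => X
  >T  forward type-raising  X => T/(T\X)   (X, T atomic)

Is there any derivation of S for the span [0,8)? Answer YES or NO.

PP S ((N\PP)/(N/S))\S ((N/S)/(S/N))/PP N PP\N (S/N)/NP NP
CKY chart[0,8] = {N, N/(N\N), NP/(NP\N), PP/(PP\N), S/(S\N)}; S ∉ chart

NO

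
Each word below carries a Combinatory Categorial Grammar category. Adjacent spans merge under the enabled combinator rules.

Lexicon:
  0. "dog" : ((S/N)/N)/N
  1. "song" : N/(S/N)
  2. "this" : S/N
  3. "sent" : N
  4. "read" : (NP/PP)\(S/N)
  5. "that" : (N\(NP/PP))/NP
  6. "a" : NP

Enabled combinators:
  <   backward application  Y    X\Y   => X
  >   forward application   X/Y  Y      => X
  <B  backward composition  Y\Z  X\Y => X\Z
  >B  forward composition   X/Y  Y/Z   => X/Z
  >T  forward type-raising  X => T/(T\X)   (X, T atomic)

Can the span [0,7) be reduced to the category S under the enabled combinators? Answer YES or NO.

((S/N)/N)/N N/(S/N) S/N N (NP/PP)\(S/N) (N\(NP/PP))/NP NP
CKY chart[0,7] = {N, N/(N\N), NP/(NP\N), PP/(PP\N), S/(S\N)}; S ∉ chart

NO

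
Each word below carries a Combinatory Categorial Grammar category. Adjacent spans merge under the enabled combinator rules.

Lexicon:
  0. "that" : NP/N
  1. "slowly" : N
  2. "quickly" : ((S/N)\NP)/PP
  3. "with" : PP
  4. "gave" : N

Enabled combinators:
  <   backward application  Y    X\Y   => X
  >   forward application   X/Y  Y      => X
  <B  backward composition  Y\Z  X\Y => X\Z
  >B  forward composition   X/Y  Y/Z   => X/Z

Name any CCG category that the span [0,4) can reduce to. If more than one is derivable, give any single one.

S/N

[0,5] S   >
  [0,4] S/N   <
    [0,2] NP   >
      [0,1] "that" : NP/N
      [1,2] "slowly" : N
    [2,4] (S/N)\NP   >
      [2,3] "quickly" : ((S/N)\NP)/PP
      [3,4] "with" : PP
  [4,5] "gave" : N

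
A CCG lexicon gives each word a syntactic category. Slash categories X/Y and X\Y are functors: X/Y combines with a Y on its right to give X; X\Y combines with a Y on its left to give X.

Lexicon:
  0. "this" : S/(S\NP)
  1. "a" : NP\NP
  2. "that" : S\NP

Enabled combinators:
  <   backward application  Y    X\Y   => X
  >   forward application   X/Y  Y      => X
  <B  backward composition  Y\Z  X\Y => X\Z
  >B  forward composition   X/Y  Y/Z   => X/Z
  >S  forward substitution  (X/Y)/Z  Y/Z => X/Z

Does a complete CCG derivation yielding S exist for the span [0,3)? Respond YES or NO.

YES

[0,3] S   >
  [0,1] "this" : S/(S\NP)
  [1,3] S\NP   <B
    [1,2] "a" : NP\NP
    [2,3] "that" : S\NP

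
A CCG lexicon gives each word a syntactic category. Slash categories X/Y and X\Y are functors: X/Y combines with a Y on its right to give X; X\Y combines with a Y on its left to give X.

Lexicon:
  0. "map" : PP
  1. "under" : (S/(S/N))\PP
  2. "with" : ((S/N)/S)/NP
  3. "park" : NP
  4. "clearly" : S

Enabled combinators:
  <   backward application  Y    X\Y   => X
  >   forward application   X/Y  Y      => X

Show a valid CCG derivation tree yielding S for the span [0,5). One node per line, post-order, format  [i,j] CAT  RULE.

[0,5] S   >
  [0,2] S/(S/N)   <
    [0,1] "map" : PP
    [1,2] "under" : (S/(S/N))\PP
  [2,5] S/N   >
    [2,4] (S/N)/S   >
      [2,3] "with" : ((S/N)/S)/NP
      [3,4] "park" : NP
    [4,5] "clearly" : S

[0,1] PP  lex  "map"
[1,2] (S/(S/N))\PP  lex  "under"
[0,2] S/(S/N)  <  k=1
[2,3] ((S/N)/S)/NP  lex  "with"
[3,4] NP  lex  "park"
[2,4] (S/N)/S  >  k=3
[4,5] S  lex  "clearly"
[2,5] S/N  >  k=4
[0,5] S  >  k=2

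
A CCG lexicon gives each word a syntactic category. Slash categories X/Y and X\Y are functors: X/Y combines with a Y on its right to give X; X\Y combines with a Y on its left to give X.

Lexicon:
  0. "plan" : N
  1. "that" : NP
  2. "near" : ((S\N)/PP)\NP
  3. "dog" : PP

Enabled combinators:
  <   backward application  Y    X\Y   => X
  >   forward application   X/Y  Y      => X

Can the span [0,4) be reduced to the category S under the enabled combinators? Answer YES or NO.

[0,4] S   <
  [0,1] "plan" : N
  [1,4] S\N   >
    [1,3] (S\N)/PP   <
      [1,2] "that" : NP
      [2,3] "near" : ((S\N)/PP)\NP
    [3,4] "dog" : PP

YES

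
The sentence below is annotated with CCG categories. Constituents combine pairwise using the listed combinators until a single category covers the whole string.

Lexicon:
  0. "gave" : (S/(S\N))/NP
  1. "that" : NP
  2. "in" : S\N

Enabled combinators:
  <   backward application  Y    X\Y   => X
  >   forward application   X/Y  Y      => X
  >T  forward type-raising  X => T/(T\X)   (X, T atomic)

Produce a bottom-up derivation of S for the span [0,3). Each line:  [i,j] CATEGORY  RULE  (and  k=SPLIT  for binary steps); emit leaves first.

[0,3] S   >
  [0,2] S/(S\N)   >
    [0,1] "gave" : (S/(S\N))/NP
    [1,2] "that" : NP
  [2,3] "in" : S\N

[0,1] (S/(S\N))/NP  lex  "gave"
[1,2] NP  lex  "that"
[0,2] S/(S\N)  >  k=1
[2,3] S\N  lex  "in"
[0,3] S  >  k=2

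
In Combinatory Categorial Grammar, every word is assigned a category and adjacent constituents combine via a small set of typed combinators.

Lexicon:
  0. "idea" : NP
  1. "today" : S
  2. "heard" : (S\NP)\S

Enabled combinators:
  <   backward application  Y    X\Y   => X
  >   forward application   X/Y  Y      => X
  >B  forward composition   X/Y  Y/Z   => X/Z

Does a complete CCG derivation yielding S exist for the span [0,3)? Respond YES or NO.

YES

[0,3] S   <
  [0,1] "idea" : NP
  [1,3] S\NP   <
    [1,2] "today" : S
    [2,3] "heard" : (S\NP)\S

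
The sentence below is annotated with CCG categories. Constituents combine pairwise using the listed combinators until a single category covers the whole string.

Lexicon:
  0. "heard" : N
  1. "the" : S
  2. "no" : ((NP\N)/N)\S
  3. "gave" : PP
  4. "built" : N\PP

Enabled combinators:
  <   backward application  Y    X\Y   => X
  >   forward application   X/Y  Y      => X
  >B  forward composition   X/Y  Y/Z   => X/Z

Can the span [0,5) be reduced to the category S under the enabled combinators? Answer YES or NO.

N S ((NP\N)/N)\S PP N\PP
CKY chart[0,5] = {NP}; S ∉ chart

NO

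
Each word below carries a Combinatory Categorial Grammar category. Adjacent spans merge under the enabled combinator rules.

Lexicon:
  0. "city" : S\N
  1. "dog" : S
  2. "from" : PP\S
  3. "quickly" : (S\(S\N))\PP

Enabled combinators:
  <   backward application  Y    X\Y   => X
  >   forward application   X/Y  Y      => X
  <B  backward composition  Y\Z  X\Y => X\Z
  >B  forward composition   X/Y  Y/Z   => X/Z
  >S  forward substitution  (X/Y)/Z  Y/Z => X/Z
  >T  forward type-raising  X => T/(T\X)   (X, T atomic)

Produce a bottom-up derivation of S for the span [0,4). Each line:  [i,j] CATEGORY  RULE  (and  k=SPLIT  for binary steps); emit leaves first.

[0,4] S   <
  [0,1] "city" : S\N
  [1,4] S\(S\N)   <
    [1,3] PP   >
      [1,2] PP/(PP\S)   >T
        [1,2] "dog" : S
      [2,3] "from" : PP\S
    [3,4] "quickly" : (S\(S\N))\PP

[0,1] S\N  lex  "city"
[1,2] S  lex  "dog"
[1,2] PP/(PP\S)  >T
[2,3] PP\S  lex  "from"
[1,3] PP  >  k=2
[3,4] (S\(S\N))\PP  lex  "quickly"
[1,4] S\(S\N)  <  k=3
[0,4] S  <  k=1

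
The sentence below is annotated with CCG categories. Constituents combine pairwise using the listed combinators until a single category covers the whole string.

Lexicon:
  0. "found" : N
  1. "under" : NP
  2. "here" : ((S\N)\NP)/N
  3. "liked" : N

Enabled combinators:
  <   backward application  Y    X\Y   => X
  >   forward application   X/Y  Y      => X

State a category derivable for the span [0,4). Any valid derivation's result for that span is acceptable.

S

[0,4] S   <
  [0,1] "found" : N
  [1,4] S\N   <
    [1,2] "under" : NP
    [2,4] (S\N)\NP   >
      [2,3] "here" : ((S\N)\NP)/N
      [3,4] "liked" : N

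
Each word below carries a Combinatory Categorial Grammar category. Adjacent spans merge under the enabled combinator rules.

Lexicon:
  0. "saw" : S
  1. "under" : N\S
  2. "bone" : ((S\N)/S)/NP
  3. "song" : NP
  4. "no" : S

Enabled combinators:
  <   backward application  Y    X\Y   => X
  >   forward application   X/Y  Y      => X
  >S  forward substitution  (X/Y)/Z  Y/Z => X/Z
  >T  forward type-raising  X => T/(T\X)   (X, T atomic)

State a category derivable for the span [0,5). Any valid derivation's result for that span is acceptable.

S

[0,5] S   <
  [0,2] N   >
    [0,1] N/(N\S)   >T
      [0,1] "saw" : S
    [1,2] "under" : N\S
  [2,5] S\N   >
    [2,4] (S\N)/S   >
      [2,3] "bone" : ((S\N)/S)/NP
      [3,4] "song" : NP
    [4,5] "no" : S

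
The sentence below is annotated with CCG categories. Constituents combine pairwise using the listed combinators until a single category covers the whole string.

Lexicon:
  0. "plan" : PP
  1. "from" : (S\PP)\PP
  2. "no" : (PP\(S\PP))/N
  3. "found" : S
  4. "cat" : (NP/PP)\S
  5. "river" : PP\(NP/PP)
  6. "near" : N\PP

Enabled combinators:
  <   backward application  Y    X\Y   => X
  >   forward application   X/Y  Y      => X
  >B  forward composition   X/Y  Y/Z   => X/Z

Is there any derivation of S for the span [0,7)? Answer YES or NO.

PP (S\PP)\PP (PP\(S\PP))/N S (NP/PP)\S PP\(NP/PP) N\PP
CKY chart[0,7] = {PP}; S ∉ chart

NO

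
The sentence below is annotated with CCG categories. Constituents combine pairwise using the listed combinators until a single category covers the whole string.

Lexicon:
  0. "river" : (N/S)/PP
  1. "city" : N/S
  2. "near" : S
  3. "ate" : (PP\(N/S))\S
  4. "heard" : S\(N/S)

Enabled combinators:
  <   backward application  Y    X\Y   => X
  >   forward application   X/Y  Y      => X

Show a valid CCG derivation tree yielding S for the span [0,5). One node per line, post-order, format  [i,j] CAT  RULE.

[0,1] (N/S)/PP  lex  "river"
[1,2] N/S  lex  "city"
[2,3] S  lex  "near"
[3,4] (PP\(N/S))\S  lex  "ate"
[2,4] PP\(N/S)  <  k=3
[1,4] PP  <  k=2
[0,4] N/S  >  k=1
[4,5] S\(N/S)  lex  "heard"
[0,5] S  <  k=4

[0,5] S   <
  [0,4] N/S   >
    [0,1] "river" : (N/S)/PP
    [1,4] PP   <
      [1,2] "city" : N/S
      [2,4] PP\(N/S)   <
        [2,3] "near" : S
        [3,4] "ate" : (PP\(N/S))\S
  [4,5] "heard" : S\(N/S)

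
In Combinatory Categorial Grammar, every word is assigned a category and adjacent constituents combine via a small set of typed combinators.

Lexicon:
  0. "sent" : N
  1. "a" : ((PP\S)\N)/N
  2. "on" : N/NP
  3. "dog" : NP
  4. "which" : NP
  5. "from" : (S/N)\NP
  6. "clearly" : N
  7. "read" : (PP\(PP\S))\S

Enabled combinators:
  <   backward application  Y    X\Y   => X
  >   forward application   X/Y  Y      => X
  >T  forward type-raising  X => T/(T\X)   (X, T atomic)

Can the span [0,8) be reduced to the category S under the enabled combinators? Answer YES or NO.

NO

N ((PP\S)\N)/N N/NP NP NP (S/N)\NP N (PP\(PP\S))\S
CKY chart[0,8] = {N/(N\PP), NP/(NP\PP), PP, PP/(PP\PP), S/(S\PP)}; S ∉ chart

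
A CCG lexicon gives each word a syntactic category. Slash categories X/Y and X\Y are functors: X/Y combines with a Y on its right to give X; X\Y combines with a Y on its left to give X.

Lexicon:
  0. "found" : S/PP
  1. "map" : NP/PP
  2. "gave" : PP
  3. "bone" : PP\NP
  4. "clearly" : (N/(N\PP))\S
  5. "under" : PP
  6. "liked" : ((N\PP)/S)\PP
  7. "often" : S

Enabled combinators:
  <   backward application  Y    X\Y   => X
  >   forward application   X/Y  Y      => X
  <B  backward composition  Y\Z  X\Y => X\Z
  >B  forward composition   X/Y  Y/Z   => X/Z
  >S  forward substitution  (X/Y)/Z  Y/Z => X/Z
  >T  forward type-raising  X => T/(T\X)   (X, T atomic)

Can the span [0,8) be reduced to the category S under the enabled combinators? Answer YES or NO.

S/PP NP/PP PP PP\NP (N/(N\PP))\S PP ((N\PP)/S)\PP S
CKY chart[0,8] = {N, N/(N\N), N/(S\S), NP/(NP\N), PP/(PP\N), S/(S\N)}; S ∉ chart

NO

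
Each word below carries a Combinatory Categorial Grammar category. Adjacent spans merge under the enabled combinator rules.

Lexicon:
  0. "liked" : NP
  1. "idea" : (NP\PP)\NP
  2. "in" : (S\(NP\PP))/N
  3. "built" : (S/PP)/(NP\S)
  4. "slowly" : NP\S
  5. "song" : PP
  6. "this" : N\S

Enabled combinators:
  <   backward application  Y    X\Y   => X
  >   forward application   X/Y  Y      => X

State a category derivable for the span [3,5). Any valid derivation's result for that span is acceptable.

S/PP

[0,7] S   <
  [0,2] NP\PP   <
    [0,1] "liked" : NP
    [1,2] "idea" : (NP\PP)\NP
  [2,7] S\(NP\PP)   >
    [2,3] "in" : (S\(NP\PP))/N
    [3,7] N   <
      [3,6] S   >
        [3,5] S/PP   >
          [3,4] "built" : (S/PP)/(NP\S)
          [4,5] "slowly" : NP\S
        [5,6] "song" : PP
      [6,7] "this" : N\S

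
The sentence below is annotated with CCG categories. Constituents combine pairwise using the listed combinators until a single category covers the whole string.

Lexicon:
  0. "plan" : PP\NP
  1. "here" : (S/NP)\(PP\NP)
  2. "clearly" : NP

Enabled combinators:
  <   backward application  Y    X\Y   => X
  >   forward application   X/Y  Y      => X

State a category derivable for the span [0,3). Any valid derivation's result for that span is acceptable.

[0,3] S   >
  [0,2] S/NP   <
    [0,1] "plan" : PP\NP
    [1,2] "here" : (S/NP)\(PP\NP)
  [2,3] "clearly" : NP

S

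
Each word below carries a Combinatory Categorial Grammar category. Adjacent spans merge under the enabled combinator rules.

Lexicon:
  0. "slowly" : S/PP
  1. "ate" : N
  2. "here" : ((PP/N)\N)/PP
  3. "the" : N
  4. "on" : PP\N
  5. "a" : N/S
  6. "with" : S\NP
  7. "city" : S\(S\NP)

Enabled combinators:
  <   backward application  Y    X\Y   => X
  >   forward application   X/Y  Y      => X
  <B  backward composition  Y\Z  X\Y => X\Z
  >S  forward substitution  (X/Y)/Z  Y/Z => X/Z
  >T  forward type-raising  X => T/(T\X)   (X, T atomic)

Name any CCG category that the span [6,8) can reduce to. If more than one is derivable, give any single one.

[0,8] S   >
  [0,1] "slowly" : S/PP
  [1,8] PP   >
    [1,5] PP/N   <
      [1,2] "ate" : N
      [2,5] (PP/N)\N   >
        [2,3] "here" : ((PP/N)\N)/PP
        [3,5] PP   <
          [3,4] "the" : N
          [4,5] "on" : PP\N
    [5,8] N   >
      [5,6] "a" : N/S
      [6,8] S   <
        [6,7] "with" : S\NP
        [7,8] "city" : S\(S\NP)

S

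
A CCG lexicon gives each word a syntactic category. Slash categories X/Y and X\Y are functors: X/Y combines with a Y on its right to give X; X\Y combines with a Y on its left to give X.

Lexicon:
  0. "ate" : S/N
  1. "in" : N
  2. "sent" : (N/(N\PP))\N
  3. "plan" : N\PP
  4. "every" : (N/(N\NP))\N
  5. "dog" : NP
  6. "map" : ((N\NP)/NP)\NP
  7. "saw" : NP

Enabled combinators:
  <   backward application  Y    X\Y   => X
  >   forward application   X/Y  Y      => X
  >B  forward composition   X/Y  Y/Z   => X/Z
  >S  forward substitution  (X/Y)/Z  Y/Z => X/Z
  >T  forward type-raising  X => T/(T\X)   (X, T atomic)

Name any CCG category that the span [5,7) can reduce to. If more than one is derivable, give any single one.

(N\NP)/NP

[0,8] S   >
  [0,1] "ate" : S/N
  [1,8] N   >
    [1,5] N/(N\NP)   <
      [1,4] N   >
        [1,3] N/(N\PP)   <
          [1,2] "in" : N
          [2,3] "sent" : (N/(N\PP))\N
        [3,4] "plan" : N\PP
      [4,5] "every" : (N/(N\NP))\N
    [5,8] N\NP   >
      [5,7] (N\NP)/NP   <
        [5,6] "dog" : NP
        [6,7] "map" : ((N\NP)/NP)\NP
      [7,8] "saw" : NP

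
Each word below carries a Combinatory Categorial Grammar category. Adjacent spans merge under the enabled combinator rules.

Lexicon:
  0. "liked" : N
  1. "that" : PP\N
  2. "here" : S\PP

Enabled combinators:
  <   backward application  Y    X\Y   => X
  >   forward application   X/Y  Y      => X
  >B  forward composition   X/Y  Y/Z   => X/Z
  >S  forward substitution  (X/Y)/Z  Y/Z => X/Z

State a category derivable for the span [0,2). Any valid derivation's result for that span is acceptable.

[0,3] S   <
  [0,2] PP   <
    [0,1] "liked" : N
    [1,2] "that" : PP\N
  [2,3] "here" : S\PP

PP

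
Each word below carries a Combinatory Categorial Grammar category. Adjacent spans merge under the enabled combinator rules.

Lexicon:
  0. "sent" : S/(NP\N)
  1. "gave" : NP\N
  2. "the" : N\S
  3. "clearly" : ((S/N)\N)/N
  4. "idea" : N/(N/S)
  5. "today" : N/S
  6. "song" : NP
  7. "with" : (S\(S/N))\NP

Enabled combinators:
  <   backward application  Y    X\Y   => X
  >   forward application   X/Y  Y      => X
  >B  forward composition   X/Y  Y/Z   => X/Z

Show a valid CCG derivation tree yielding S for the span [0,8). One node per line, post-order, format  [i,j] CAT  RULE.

[0,1] S/(NP\N)  lex  "sent"
[1,2] NP\N  lex  "gave"
[0,2] S  >  k=1
[2,3] N\S  lex  "the"
[0,3] N  <  k=2
[3,4] ((S/N)\N)/N  lex  "clearly"
[4,5] N/(N/S)  lex  "idea"
[5,6] N/S  lex  "today"
[4,6] N  >  k=5
[3,6] (S/N)\N  >  k=4
[0,6] S/N  <  k=3
[6,7] NP  lex  "song"
[7,8] (S\(S/N))\NP  lex  "with"
[6,8] S\(S/N)  <  k=7
[0,8] S  <  k=6

[0,8] S   <
  [0,6] S/N   <
    [0,3] N   <
      [0,2] S   >
        [0,1] "sent" : S/(NP\N)
        [1,2] "gave" : NP\N
      [2,3] "the" : N\S
    [3,6] (S/N)\N   >
      [3,4] "clearly" : ((S/N)\N)/N
      [4,6] N   >
        [4,5] "idea" : N/(N/S)
        [5,6] "today" : N/S
  [6,8] S\(S/N)   <
    [6,7] "song" : NP
    [7,8] "with" : (S\(S/N))\NP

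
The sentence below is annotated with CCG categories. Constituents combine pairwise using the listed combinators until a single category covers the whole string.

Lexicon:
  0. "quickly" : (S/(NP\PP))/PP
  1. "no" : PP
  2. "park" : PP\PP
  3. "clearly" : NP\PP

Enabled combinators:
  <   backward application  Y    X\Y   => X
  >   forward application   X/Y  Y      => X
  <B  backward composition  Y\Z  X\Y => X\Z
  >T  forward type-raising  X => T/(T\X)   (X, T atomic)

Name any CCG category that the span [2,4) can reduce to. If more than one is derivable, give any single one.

[0,4] S   >
  [0,2] S/(NP\PP)   >
    [0,1] "quickly" : (S/(NP\PP))/PP
    [1,2] "no" : PP
  [2,4] NP\PP   <B
    [2,3] "park" : PP\PP
    [3,4] "clearly" : NP\PP

NP\PP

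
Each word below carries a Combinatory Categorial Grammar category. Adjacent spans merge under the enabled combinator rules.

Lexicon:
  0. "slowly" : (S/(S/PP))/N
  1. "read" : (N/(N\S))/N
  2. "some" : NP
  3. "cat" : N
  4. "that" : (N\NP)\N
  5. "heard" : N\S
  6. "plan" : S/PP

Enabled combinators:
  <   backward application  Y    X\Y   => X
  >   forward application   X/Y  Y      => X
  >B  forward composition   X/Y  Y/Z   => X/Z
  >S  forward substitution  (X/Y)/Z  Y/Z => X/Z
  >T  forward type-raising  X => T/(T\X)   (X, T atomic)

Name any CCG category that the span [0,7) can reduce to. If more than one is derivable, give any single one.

S

[0,7] S   >
  [0,6] S/(S/PP)   >
    [0,1] "slowly" : (S/(S/PP))/N
    [1,6] N   >
      [1,5] N/(N\S)   >
        [1,2] "read" : (N/(N\S))/N
        [2,5] N   <
          [2,3] "some" : NP
          [3,5] N\NP   <
            [3,4] "cat" : N
            [4,5] "that" : (N\NP)\N
      [5,6] "heard" : N\S
  [6,7] "plan" : S/PP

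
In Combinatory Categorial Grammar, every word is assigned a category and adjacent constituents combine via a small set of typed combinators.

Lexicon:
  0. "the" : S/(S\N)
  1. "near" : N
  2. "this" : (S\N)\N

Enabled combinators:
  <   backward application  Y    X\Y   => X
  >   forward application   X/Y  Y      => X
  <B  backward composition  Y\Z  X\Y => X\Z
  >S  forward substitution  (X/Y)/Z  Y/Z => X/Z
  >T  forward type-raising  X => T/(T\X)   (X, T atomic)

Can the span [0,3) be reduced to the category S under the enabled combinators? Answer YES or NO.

YES

[0,3] S   >
  [0,1] "the" : S/(S\N)
  [1,3] S\N   <
    [1,2] "near" : N
    [2,3] "this" : (S\N)\N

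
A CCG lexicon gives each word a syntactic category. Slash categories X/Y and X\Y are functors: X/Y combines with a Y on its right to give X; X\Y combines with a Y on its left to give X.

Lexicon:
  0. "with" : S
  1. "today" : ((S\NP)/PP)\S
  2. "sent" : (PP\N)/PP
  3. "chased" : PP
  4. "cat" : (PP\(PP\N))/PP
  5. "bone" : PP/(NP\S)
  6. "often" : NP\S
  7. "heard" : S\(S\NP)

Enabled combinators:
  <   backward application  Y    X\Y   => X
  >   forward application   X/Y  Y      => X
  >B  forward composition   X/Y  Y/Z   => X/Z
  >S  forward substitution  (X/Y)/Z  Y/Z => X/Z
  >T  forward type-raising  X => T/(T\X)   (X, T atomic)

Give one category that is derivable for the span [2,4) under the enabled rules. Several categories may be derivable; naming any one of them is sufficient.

[0,8] S   <
  [0,7] S\NP   >
    [0,2] (S\NP)/PP   <
      [0,1] "with" : S
      [1,2] "today" : ((S\NP)/PP)\S
    [2,7] PP   <
      [2,4] PP\N   >
        [2,3] "sent" : (PP\N)/PP
        [3,4] "chased" : PP
      [4,7] PP\(PP\N)   >
        [4,5] "cat" : (PP\(PP\N))/PP
        [5,7] PP   >
          [5,6] "bone" : PP/(NP\S)
          [6,7] "often" : NP\S
  [7,8] "heard" : S\(S\NP)

PP\N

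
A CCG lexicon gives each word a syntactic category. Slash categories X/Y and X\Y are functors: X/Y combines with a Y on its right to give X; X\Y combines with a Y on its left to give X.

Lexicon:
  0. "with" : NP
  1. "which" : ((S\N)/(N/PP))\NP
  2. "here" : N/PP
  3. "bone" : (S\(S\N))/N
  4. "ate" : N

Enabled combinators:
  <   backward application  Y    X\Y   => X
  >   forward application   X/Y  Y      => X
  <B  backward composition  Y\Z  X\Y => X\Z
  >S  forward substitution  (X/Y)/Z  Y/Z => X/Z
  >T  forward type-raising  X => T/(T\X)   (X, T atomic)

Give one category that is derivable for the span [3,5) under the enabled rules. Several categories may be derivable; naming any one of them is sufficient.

[0,5] S   <
  [0,3] S\N   >
    [0,2] (S\N)/(N/PP)   <
      [0,1] "with" : NP
      [1,2] "which" : ((S\N)/(N/PP))\NP
    [2,3] "here" : N/PP
  [3,5] S\(S\N)   >
    [3,4] "bone" : (S\(S\N))/N
    [4,5] "ate" : N

S\(S\N)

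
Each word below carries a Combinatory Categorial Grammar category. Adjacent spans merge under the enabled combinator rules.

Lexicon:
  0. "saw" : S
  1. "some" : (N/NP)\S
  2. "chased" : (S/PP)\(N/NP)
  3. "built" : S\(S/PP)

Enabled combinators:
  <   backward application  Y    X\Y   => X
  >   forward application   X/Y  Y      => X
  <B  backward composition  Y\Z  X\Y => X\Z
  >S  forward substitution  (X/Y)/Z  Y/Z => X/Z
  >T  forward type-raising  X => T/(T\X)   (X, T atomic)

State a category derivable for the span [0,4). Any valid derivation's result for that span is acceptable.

S

[0,4] S   <
  [0,3] S/PP   <
    [0,2] N/NP   <
      [0,1] "saw" : S
      [1,2] "some" : (N/NP)\S
    [2,3] "chased" : (S/PP)\(N/NP)
  [3,4] "built" : S\(S/PP)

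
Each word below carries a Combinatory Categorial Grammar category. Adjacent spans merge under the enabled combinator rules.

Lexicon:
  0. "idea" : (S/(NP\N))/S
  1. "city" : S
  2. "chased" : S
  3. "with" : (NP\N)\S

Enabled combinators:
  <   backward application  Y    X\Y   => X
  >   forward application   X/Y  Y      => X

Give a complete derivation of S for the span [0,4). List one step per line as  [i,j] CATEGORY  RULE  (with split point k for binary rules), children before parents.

[0,4] S   >
  [0,2] S/(NP\N)   >
    [0,1] "idea" : (S/(NP\N))/S
    [1,2] "city" : S
  [2,4] NP\N   <
    [2,3] "chased" : S
    [3,4] "with" : (NP\N)\S

[0,1] (S/(NP\N))/S  lex  "idea"
[1,2] S  lex  "city"
[0,2] S/(NP\N)  >  k=1
[2,3] S  lex  "chased"
[3,4] (NP\N)\S  lex  "with"
[2,4] NP\N  <  k=3
[0,4] S  >  k=2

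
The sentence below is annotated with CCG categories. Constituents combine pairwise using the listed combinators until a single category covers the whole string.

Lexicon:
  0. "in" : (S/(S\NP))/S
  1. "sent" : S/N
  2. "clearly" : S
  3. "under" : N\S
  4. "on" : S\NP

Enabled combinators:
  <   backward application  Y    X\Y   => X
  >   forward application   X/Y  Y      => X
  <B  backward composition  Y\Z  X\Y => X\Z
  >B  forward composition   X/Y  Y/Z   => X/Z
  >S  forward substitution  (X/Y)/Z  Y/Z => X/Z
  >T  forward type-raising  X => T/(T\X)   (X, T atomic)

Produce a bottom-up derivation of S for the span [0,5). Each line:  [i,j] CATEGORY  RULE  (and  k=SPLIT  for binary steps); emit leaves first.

[0,1] (S/(S\NP))/S  lex  "in"
[1,2] S/N  lex  "sent"
[2,3] S  lex  "clearly"
[3,4] N\S  lex  "under"
[2,4] N  <  k=3
[1,4] S  >  k=2
[0,4] S/(S\NP)  >  k=1
[4,5] S\NP  lex  "on"
[0,5] S  >  k=4

[0,5] S   >
  [0,4] S/(S\NP)   >
    [0,1] "in" : (S/(S\NP))/S
    [1,4] S   >
      [1,2] "sent" : S/N
      [2,4] N   <
        [2,3] "clearly" : S
        [3,4] "under" : N\S
  [4,5] "on" : S\NP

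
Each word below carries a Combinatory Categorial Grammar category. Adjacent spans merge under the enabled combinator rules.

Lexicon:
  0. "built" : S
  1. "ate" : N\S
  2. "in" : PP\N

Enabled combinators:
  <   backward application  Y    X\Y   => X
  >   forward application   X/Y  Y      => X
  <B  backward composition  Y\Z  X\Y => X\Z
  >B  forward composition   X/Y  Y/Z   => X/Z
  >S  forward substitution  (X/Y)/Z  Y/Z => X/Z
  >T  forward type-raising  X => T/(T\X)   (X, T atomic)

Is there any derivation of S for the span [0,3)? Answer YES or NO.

S N\S PP\N
CKY chart[0,3] = {N/(N\PP), NP/(NP\PP), PP, PP/(PP\PP), S/(S\PP)}; S ∉ chart

NO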